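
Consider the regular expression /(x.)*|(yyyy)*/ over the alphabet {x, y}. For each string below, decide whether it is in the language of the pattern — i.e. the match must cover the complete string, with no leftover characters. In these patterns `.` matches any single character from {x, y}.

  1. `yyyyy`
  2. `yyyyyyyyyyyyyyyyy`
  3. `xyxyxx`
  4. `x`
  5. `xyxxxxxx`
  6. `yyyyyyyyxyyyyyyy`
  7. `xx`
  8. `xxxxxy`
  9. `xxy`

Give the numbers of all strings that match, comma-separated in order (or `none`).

3, 5, 7, 8

1 → no match
2 → no match
3 → match
4 → no match
5 → match
6 → no match
7 → match
8 → match
9 → no match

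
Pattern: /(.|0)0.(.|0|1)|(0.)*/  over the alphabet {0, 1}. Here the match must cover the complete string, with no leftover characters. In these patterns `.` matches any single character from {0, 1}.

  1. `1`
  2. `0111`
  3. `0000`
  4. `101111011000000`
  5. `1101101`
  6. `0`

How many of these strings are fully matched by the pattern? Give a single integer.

1 → no match
2 → no match
3 → match
4 → no match
5 → no match
6 → no match
Total matched: 1

1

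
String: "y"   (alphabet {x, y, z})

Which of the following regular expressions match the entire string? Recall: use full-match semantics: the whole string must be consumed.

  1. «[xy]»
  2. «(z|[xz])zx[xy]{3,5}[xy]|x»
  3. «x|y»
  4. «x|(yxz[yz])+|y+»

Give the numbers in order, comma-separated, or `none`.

1, 3, 4

1 → match
2 → no match
3 → match
4 → match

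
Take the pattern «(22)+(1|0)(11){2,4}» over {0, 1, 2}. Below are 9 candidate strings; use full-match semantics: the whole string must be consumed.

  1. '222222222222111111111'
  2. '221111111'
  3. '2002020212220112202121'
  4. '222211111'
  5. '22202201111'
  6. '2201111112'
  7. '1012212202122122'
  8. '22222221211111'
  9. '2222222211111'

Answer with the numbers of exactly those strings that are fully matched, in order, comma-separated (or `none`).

1 → match
2 → match
3 → no match — must start with '22'
4 → match
5 → no match
6 → no match — must end with '11'
7 → no match — must start with '22'
8 → no match
9 → match

1, 2, 4, 9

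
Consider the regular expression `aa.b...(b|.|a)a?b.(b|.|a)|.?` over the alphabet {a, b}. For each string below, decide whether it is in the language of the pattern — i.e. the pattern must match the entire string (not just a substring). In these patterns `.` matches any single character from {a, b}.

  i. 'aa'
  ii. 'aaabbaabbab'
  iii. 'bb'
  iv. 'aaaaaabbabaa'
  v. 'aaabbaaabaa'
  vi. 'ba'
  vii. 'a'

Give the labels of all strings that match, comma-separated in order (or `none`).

i → no match
ii → match
iii → no match
iv → no match
v → match
vi → no match
vii → match

ii, v, vii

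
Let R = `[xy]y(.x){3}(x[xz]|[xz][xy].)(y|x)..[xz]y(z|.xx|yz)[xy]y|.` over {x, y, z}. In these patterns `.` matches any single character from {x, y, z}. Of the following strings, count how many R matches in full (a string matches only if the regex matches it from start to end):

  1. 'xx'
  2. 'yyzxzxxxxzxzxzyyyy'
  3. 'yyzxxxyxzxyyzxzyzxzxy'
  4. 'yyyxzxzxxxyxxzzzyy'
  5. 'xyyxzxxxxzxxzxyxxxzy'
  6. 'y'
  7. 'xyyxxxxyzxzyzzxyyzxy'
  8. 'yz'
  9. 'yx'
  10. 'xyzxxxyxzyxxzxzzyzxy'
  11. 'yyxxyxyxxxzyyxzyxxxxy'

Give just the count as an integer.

2

1 → no match
2 → no match
3 → no match
4 → no match
5 → no match
6 → match
7 → no match
8 → no match
9 → no match
10 → no match
11 → match
Total matched: 2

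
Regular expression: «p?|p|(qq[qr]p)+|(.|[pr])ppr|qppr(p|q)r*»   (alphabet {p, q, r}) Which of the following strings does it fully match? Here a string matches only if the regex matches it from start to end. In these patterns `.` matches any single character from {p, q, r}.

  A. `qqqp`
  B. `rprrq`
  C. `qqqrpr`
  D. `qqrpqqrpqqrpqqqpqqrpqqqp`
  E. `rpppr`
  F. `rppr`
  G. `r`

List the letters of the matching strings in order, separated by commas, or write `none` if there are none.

A, D, F

A. `qqqp` → match
B. `rprrq` → no match
C. `qqqrpr` → no match
D → match
E. `rpppr` → no match
F. `rppr` → match
G. `r` → no match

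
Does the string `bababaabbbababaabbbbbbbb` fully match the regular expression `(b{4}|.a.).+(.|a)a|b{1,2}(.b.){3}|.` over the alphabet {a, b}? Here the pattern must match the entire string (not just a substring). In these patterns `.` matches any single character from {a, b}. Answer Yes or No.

No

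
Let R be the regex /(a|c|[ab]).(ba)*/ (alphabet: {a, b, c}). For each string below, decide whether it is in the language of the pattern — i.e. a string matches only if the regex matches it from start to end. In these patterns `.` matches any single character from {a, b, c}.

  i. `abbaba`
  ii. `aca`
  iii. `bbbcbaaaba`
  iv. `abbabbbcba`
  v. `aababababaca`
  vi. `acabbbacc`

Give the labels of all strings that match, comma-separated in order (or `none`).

i → match
ii → no match
iii → no match
iv → no match
v → no match
vi → no match

i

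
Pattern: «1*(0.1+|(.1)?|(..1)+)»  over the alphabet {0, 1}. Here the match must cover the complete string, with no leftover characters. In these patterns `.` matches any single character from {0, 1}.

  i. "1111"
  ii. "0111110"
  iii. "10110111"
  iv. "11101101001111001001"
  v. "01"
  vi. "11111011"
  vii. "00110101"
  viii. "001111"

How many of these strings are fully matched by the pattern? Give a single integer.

i → match
ii → no match
iii → no match
iv → match
v → match
vi → match
vii → no match
viii → match
Total matched: 5

5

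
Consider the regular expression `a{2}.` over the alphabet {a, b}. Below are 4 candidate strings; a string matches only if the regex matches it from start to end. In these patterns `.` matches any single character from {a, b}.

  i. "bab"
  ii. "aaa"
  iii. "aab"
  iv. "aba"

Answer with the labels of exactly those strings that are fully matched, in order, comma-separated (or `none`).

i → no match — must start with "a"
ii → match
iii → match
iv → no match

ii, iii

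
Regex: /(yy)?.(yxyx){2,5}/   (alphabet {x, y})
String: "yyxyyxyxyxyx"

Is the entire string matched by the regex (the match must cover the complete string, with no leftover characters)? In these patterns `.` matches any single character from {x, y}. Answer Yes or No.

No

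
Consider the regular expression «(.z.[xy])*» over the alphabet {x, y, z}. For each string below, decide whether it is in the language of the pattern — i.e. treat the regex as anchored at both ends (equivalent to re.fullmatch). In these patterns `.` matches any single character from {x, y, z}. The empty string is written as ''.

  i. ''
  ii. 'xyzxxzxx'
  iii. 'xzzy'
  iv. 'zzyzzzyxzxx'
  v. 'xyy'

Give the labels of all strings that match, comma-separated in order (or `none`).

i → match
ii → no match
iii → match
iv → no match
v → no match

i, iii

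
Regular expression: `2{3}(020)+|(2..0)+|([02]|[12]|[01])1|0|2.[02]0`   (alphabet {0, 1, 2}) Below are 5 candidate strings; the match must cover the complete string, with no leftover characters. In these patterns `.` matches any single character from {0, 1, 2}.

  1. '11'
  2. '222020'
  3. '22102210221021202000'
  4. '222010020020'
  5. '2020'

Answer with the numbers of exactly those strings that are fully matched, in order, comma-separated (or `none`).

1 → match
2 → match
3 → match
4 → no match
5 → match

1, 2, 3, 5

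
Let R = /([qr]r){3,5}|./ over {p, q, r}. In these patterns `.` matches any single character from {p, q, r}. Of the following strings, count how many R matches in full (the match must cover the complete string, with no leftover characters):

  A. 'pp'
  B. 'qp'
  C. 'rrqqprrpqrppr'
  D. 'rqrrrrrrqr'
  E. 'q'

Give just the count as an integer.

1

A → no match
B → no match
C → no match
D → no match
E → match
Total matched: 1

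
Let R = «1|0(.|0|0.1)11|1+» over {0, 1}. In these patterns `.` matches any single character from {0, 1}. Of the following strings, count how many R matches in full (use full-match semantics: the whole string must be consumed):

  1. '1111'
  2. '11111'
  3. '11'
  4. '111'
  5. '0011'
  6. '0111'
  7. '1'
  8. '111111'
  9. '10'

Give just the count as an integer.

1 → match
2 → match
3 → match
4 → match
5 → match
6 → match
7 → match
8 → match
9 → no match
Total matched: 8

8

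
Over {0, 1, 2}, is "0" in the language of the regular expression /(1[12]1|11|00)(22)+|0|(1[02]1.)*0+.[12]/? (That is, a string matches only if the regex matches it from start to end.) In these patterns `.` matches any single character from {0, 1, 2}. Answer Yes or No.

Yes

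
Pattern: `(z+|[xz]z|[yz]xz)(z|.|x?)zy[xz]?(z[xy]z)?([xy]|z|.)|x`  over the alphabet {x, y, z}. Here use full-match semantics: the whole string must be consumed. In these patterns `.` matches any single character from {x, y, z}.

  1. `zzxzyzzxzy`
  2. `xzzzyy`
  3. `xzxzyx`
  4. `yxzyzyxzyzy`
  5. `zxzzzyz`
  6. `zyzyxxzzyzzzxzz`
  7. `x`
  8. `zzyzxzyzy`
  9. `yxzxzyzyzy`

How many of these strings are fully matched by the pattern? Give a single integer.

7

1 → match
2 → match
3 → match
4 → match
5 → match
6 → no match
7 → match
8 → no match
9 → match
Total matched: 7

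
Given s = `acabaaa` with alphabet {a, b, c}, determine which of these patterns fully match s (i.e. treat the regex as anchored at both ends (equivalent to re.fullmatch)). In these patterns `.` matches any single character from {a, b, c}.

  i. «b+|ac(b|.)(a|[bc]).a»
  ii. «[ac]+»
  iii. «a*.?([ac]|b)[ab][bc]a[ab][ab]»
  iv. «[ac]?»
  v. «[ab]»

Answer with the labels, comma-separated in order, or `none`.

i → no match
ii → no match
iii → match
iv → no match
v → no match

iii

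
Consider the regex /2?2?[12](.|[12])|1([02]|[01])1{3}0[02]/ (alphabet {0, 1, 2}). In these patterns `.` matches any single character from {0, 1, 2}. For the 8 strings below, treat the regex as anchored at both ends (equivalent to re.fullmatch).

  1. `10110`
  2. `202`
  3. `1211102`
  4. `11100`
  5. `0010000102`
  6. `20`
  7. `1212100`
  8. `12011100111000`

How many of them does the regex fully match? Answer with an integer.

1 → no match
2 → no match
3 → match
4 → no match
5 → no match
6 → match
7 → no match
8 → no match
Total matched: 2

2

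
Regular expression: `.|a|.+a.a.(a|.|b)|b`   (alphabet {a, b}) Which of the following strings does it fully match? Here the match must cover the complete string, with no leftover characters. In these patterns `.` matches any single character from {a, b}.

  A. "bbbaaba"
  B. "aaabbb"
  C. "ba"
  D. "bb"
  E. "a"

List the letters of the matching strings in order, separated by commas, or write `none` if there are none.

E

A → no match
B → no match
C → no match
D → no match
E → match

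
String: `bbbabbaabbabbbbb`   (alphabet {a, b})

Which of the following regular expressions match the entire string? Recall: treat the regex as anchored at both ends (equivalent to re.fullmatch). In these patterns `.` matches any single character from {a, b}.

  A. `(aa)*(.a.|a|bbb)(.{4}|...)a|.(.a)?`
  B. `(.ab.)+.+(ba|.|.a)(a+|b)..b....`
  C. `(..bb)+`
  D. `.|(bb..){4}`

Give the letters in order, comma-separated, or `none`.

D

A → no match
B → no match
C → no match
D → match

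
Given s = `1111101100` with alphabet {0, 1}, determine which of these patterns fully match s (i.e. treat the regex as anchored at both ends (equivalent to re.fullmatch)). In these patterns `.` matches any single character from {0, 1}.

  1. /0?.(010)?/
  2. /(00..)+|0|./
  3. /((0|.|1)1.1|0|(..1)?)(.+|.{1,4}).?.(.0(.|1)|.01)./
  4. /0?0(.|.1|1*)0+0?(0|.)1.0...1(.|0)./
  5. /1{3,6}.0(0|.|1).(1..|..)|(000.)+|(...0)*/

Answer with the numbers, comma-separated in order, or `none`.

5

1 → no match
2 → no match
3 → no match
4 → no match
5 → match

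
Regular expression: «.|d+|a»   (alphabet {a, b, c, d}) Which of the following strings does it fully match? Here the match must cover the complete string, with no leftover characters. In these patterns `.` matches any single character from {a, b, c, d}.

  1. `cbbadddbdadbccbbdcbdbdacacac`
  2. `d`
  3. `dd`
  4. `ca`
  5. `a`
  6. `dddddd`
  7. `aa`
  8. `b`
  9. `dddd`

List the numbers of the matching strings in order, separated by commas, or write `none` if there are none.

2, 3, 5, 6, 8, 9

1 → no match
2 → match
3 → match
4 → no match
5 → match
6 → match
7 → no match
8 → match
9 → match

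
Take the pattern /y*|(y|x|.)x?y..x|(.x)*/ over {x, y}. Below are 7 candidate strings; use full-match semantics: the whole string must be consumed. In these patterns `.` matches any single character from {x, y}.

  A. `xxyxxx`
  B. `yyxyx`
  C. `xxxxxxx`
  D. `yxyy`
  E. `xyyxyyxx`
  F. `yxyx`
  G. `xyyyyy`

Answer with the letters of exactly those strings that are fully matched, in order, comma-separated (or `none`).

A, B, F

A → match
B → match
C → no match
D → no match
E → no match
F → match
G → no match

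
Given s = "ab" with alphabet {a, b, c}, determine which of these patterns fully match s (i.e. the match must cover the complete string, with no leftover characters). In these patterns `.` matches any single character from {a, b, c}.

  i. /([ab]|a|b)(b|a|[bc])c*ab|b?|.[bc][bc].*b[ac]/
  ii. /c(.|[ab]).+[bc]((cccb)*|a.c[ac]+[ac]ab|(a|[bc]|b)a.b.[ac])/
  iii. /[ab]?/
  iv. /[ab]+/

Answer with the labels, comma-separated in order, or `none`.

i → no match
ii → no match — must start with "c"
iii → no match
iv → match

iv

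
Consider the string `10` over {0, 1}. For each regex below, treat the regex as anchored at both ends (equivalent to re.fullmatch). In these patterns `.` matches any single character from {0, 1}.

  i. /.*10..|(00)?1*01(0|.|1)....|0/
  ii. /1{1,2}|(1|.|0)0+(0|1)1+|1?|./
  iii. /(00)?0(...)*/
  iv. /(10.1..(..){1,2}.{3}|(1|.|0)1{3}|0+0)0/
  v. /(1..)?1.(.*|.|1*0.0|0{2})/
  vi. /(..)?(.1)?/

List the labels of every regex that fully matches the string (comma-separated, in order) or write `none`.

v, vi

i → no match
ii → no match
iii → no match
iv → no match
v → match
vi → match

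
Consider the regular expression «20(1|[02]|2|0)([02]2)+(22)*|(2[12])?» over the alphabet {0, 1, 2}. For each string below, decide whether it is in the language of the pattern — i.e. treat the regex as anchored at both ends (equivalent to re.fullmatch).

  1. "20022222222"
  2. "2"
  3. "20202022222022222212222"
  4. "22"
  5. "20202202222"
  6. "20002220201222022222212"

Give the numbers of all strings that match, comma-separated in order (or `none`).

1. "20022222222" → match
2. "2" → no match
3 → no match
4. "22" → match
5. "20202202222" → no match
6 → no match

1, 4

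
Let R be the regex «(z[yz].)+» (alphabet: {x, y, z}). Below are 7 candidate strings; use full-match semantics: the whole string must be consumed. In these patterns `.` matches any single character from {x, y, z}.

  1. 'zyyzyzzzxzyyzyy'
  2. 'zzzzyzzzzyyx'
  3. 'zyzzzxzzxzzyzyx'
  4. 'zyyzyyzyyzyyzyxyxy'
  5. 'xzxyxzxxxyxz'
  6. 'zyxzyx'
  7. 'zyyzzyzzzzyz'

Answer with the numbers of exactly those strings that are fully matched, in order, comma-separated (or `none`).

1 → match
2 → no match
3 → match
4 → no match
5 → no match — must start with 'z'
6 → match
7 → match

1, 3, 6, 7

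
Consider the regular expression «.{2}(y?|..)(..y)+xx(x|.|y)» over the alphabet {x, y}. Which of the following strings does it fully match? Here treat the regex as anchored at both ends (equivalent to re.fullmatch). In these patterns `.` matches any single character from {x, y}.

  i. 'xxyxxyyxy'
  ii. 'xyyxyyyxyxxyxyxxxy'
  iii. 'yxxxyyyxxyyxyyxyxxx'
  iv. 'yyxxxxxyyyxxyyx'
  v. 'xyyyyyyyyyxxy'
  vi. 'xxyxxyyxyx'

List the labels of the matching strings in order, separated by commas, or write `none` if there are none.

iii, v

i → no match
ii → no match
iii → match
iv → no match
v → match
vi → no match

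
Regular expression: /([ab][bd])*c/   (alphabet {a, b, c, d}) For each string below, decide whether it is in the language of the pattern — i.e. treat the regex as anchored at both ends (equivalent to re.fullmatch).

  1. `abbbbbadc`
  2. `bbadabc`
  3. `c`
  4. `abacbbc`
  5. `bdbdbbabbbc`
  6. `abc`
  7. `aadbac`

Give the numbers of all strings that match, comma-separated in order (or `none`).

1, 2, 3, 5, 6

1 → match
2 → match
3 → match
4 → no match
5 → match
6 → match
7 → no match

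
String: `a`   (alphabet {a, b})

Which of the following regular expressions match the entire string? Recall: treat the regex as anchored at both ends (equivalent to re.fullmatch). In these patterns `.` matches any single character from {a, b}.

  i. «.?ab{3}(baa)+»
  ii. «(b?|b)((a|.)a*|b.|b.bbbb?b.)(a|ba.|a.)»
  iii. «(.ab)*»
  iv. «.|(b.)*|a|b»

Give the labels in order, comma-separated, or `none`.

i → no match — must end with `baa`
ii → no match
iii → no match
iv → match

iv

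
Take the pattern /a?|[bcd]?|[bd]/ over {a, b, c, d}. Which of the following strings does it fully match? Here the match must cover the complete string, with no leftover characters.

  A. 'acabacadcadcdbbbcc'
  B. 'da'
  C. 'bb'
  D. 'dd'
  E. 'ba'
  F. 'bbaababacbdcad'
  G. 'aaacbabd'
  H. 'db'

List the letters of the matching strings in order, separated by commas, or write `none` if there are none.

none

A → no match
B → no match
C → no match
D → no match
E → no match
F → no match
G → no match
H → no match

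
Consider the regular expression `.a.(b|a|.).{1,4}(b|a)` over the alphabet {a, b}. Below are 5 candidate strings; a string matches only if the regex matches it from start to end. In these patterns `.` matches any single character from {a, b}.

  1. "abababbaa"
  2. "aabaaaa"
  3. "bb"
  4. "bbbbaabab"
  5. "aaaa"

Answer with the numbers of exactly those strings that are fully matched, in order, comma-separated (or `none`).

1 → no match
2 → match
3 → no match
4 → no match
5 → no match

2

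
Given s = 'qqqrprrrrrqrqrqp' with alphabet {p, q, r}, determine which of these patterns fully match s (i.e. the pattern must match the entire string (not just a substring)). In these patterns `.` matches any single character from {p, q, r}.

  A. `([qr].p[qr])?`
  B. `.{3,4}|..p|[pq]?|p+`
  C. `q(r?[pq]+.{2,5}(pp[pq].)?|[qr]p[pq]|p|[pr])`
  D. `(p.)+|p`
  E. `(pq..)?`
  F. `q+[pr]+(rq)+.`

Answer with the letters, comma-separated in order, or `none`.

A → no match
B → no match
C → no match
D → no match — must start with 'p'
E → no match
F → match

F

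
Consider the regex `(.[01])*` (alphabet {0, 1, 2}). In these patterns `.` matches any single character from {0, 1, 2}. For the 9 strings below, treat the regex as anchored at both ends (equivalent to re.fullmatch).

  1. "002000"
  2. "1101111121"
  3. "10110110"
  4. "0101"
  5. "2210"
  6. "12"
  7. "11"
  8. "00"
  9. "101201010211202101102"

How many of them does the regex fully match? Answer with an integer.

1. "002000" → match
2. "1101111121" → match
3. "10110110" → match
4. "0101" → match
5. "2210" → no match
6. "12" → no match
7. "11" → match
8. "00" → match
9 → no match
Total matched: 6

6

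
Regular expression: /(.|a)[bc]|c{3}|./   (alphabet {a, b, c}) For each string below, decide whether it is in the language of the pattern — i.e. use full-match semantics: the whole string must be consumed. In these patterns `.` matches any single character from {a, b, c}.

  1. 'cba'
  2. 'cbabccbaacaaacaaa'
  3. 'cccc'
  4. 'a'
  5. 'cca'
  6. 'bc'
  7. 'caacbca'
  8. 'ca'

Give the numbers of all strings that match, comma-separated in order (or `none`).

1. 'cba' → no match
2 → no match
3. 'cccc' → no match
4. 'a' → match
5. 'cca' → no match
6. 'bc' → match
7. 'caacbca' → no match
8. 'ca' → no match

4, 6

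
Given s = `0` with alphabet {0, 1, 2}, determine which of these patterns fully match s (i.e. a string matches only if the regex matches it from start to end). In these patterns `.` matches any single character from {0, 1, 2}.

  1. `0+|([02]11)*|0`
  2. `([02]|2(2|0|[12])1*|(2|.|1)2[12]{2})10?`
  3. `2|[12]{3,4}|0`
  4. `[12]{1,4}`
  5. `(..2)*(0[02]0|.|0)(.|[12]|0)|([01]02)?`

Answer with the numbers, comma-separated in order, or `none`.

1, 3

1 → match
2 → no match
3 → match
4 → no match
5 → no match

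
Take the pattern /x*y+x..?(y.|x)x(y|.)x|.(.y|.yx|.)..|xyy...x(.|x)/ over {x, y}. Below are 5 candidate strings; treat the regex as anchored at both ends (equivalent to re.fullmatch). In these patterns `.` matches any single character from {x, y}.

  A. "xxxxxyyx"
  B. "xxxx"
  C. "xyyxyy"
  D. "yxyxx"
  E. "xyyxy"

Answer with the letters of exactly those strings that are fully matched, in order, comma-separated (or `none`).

A. "xxxxxyyx" → no match
B. "xxxx" → match
C. "xyyxyy" → match
D. "yxyxx" → match
E. "xyyxy" → match

B, C, D, E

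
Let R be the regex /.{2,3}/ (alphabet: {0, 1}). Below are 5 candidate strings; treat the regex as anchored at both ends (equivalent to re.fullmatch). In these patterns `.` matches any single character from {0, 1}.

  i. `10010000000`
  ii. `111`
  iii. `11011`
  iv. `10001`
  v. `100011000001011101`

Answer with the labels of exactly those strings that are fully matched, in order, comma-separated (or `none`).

i → no match
ii → match
iii → no match
iv → no match
v → no match

ii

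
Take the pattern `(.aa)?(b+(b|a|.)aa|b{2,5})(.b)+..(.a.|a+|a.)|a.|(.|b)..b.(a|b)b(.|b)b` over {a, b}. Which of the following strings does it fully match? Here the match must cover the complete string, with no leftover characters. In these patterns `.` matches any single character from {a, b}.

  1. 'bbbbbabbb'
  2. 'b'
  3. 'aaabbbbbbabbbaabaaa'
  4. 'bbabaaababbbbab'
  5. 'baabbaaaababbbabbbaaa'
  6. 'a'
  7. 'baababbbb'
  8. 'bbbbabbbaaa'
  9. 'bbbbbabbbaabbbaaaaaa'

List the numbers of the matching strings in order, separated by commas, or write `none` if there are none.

1 → match
2 → no match
3 → no match
4 → no match
5 → match
6 → no match
7 → match
8 → match
9 → no match

1, 5, 7, 8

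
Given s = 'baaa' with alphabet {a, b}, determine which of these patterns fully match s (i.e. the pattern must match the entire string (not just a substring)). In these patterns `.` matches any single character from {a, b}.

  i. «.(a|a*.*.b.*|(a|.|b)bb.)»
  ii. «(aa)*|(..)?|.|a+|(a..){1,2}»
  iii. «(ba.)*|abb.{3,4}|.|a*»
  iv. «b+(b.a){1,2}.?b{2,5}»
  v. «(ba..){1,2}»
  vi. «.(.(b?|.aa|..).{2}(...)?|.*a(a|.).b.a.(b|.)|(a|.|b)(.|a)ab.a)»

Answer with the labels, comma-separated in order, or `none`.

i → no match
ii → no match
iii → no match
iv → no match — must end with 'b'
v → match
vi → match

v, vi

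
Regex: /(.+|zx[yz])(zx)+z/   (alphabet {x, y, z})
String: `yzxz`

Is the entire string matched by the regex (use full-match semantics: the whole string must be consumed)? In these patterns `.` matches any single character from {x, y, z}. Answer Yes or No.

Yes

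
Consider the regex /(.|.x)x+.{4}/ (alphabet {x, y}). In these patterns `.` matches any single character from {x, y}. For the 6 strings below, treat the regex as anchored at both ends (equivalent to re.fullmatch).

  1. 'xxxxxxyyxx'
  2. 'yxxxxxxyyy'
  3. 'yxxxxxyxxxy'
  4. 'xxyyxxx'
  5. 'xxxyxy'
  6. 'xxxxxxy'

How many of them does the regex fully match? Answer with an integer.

4

1 → match
2 → match
3 → no match
4 → no match
5 → match
6 → match
Total matched: 4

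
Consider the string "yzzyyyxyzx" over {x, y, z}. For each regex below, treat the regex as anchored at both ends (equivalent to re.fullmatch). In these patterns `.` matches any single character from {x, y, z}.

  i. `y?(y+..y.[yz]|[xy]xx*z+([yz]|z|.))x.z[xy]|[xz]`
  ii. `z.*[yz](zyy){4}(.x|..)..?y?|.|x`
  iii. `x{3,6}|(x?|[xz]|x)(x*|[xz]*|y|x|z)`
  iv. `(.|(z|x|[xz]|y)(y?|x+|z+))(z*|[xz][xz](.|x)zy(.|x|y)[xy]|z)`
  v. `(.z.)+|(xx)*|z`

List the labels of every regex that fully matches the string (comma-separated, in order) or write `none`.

i → match
ii → no match
iii → no match
iv → no match
v → no match

i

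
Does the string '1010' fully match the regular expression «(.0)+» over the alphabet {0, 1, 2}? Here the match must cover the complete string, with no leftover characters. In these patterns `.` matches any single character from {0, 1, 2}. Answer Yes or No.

Yes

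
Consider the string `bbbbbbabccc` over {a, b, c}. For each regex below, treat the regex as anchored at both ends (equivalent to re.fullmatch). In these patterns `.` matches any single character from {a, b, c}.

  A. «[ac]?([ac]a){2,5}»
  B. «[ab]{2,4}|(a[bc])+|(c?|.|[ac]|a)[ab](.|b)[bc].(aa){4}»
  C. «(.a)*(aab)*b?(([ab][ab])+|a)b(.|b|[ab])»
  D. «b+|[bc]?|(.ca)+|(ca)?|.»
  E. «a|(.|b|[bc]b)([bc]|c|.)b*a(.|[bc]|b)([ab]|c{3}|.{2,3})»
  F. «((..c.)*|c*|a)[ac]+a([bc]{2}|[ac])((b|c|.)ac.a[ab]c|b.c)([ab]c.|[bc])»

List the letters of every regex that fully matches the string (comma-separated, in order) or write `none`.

A → no match — must end with `a`
B → no match
C → no match
D → no match
E → match
F → no match

E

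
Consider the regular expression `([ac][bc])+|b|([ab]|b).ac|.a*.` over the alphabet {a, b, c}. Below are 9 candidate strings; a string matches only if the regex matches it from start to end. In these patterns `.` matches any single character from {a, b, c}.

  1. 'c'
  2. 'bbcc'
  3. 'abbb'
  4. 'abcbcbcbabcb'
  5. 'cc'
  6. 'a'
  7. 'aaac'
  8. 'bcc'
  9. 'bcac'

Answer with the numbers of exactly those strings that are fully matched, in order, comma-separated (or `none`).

4, 5, 7, 9

1. 'c' → no match
2. 'bbcc' → no match
3. 'abbb' → no match
4. 'abcbcbcbabcb' → match
5. 'cc' → match
6. 'a' → no match
7. 'aaac' → match
8. 'bcc' → no match
9. 'bcac' → match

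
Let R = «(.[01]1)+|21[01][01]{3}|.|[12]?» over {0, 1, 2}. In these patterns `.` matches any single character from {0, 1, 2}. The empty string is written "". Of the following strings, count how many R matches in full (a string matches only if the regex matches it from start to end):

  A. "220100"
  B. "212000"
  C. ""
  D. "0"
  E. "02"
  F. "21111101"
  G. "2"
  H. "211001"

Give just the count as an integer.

4

A → no match
B → no match
C → match
D → match
E → no match
F → no match
G → match
H → match
Total matched: 4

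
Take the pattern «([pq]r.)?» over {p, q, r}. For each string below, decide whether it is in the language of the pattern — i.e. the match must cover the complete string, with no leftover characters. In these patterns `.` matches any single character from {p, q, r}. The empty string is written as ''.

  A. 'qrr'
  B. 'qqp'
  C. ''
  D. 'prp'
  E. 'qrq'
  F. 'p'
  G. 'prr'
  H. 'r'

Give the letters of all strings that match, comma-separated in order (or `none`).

A. 'qrr' → match
B. 'qqp' → no match
C. '' → match
D. 'prp' → match
E. 'qrq' → match
F. 'p' → no match
G. 'prr' → match
H. 'r' → no match

A, C, D, E, G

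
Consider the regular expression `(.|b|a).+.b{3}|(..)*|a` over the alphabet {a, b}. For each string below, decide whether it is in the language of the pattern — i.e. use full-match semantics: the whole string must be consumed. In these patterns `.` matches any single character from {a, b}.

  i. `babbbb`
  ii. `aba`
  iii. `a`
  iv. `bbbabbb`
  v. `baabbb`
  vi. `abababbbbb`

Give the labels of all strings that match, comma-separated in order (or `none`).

i, iii, iv, v, vi

i. `babbbb` → match
ii. `aba` → no match
iii. `a` → match
iv. `bbbabbb` → match
v. `baabbb` → match
vi. `abababbbbb` → match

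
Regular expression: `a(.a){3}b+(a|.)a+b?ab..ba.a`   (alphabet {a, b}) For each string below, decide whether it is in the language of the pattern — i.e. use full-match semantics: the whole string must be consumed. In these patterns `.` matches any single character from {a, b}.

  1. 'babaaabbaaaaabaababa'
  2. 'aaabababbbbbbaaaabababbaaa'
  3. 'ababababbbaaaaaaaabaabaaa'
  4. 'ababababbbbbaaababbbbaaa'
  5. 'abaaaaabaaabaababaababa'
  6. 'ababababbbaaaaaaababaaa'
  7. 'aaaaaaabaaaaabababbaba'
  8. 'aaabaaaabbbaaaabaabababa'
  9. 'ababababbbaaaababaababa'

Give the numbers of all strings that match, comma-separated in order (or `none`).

1 → no match — must start with 'a'
2 → match
3 → match
4 → match
5 → no match
6 → no match
7 → match
8 → no match
9 → match

2, 3, 4, 7, 9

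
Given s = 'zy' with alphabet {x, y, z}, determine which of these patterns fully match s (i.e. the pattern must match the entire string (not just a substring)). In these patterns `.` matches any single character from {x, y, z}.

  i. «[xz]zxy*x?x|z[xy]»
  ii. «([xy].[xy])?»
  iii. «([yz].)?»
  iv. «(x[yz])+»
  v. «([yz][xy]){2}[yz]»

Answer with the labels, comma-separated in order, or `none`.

i, iii

i → match
ii → no match
iii → match
iv → no match — must start with 'x'
v → no match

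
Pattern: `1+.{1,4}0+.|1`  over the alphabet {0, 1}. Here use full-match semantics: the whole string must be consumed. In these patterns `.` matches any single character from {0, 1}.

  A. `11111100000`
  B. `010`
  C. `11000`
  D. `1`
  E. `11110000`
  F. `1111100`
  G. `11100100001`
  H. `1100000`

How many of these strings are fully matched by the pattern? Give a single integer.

A → match
B → no match — must start with `1`
C → match
D → match
E → match
F → match
G → match
H → match
Total matched: 7

7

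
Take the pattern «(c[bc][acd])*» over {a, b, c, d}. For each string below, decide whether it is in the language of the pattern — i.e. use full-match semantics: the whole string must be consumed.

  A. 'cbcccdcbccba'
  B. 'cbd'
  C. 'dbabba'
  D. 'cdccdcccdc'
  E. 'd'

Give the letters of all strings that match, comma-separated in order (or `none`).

A → match
B → match
C → no match
D → no match
E → no match

A, B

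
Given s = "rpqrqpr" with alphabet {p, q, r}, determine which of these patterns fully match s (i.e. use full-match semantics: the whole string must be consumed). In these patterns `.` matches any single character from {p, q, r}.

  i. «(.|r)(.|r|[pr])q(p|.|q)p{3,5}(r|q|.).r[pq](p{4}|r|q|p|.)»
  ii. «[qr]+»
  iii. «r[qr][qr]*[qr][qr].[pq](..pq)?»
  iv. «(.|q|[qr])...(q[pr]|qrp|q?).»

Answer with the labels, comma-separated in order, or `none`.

iv

i → no match
ii → no match
iii → no match
iv → match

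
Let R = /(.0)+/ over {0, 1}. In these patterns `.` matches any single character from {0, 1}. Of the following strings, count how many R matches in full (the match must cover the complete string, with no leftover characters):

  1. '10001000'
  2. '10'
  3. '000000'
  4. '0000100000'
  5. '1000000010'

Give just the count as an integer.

1. '10001000' → match
2. '10' → match
3. '000000' → match
4. '0000100000' → match
5. '1000000010' → match
Total matched: 5

5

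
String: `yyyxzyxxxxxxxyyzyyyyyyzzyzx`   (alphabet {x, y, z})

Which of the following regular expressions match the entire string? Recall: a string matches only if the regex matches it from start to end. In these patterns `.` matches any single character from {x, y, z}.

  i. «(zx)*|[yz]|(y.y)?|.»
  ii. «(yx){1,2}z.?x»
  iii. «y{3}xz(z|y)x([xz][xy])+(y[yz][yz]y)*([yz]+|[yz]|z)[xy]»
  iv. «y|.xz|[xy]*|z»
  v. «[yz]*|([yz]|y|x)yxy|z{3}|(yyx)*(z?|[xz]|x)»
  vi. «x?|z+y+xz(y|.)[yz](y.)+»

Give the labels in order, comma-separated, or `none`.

iii

i → no match
ii → no match — must start with `yx`
iii → match
iv → no match
v → no match
vi → no match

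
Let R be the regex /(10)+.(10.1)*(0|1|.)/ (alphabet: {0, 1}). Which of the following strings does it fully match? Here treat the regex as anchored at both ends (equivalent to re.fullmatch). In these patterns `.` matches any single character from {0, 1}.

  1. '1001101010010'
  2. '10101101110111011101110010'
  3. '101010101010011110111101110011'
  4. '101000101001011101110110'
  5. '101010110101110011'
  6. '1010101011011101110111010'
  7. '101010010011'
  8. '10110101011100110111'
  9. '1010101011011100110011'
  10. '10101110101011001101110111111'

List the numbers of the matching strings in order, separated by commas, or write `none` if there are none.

2, 7, 9

1 → no match
2 → match
3 → no match
4 → no match
5 → no match
6 → no match
7 → match
8 → no match
9 → match
10 → no match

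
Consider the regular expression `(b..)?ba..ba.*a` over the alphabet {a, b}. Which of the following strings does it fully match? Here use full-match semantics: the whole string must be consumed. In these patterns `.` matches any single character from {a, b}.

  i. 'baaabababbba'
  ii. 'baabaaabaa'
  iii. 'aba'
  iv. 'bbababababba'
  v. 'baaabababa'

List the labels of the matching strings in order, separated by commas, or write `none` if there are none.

i, ii, iv, v

i → match
ii → match
iii → no match
iv → match
v → match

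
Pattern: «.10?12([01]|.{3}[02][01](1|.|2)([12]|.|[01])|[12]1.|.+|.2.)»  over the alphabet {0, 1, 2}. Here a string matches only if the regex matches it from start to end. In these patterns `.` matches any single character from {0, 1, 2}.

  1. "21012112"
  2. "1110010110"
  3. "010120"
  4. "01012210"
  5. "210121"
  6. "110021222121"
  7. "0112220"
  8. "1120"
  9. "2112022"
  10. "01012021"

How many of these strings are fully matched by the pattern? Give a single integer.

1. "21012112" → match
2. "1110010110" → no match
3. "010120" → match
4. "01012210" → match
5. "210121" → match
6. "110021222121" → no match
7. "0112220" → match
8. "1120" → no match
9. "2112022" → match
10. "01012021" → match
Total matched: 7

7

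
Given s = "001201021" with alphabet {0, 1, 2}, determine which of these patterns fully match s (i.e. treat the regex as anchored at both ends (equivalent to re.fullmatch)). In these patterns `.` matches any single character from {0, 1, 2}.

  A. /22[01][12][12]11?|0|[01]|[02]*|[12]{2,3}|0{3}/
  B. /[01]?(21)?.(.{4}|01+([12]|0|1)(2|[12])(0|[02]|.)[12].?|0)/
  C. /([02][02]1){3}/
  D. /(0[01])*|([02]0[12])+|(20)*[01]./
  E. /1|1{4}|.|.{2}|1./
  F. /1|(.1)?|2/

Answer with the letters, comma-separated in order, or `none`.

C

A → no match
B → no match
C → match
D → no match
E → no match
F → no match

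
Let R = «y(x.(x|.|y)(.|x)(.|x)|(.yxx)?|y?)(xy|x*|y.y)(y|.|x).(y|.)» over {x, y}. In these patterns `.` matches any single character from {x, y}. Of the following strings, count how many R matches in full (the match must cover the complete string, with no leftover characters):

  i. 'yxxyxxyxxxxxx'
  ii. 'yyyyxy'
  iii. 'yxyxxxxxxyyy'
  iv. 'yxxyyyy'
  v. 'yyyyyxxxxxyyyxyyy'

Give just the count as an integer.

1

i → no match
ii → no match
iii → match
iv → no match
v → no match
Total matched: 1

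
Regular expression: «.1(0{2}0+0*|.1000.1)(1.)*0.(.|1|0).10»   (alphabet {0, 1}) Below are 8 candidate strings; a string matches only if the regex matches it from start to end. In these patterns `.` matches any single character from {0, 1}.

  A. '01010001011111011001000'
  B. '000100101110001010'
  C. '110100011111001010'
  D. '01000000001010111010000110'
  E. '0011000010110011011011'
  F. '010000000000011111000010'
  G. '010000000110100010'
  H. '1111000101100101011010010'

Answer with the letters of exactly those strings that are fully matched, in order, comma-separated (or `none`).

D

A → no match — must end with '10'
B → no match
C → no match
D → match
E → no match — must end with '10'
F → no match
G → no match
H → no match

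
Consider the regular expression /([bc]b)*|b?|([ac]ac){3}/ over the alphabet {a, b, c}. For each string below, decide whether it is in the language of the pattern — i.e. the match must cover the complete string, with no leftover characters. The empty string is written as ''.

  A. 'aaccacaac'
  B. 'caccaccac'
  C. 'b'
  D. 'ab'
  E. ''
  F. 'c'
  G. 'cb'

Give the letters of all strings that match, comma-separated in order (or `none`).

A → match
B → match
C → match
D → no match
E → match
F → no match
G → match

A, B, C, E, G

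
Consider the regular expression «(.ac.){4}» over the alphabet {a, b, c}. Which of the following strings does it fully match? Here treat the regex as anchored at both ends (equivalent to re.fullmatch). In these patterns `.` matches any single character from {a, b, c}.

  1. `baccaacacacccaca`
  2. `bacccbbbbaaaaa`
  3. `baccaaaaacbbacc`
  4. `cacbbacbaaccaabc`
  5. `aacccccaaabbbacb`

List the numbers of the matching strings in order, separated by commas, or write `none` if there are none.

1 → match
2 → no match
3 → no match
4 → no match
5 → no match

1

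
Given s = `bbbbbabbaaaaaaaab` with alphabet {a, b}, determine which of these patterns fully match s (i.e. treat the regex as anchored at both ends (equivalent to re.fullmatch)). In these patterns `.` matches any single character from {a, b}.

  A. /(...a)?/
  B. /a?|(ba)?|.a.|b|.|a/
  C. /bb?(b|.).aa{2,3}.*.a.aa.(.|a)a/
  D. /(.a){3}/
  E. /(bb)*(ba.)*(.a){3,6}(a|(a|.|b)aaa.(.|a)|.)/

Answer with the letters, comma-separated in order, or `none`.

A → no match
B → no match
C → no match — must end with `a`
D → no match — must end with `a`
E → match

E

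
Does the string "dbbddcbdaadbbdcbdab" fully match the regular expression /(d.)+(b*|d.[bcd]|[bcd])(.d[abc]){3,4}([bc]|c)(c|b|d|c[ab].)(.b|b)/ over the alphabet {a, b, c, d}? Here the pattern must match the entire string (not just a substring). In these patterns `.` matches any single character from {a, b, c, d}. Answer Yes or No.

Yes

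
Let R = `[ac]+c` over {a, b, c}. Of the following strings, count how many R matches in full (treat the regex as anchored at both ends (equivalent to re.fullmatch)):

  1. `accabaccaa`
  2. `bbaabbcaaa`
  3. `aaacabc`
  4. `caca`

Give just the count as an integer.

0

1 → no match — must end with `c`
2 → no match — must end with `c`
3 → no match
4 → no match — must end with `c`
Total matched: 0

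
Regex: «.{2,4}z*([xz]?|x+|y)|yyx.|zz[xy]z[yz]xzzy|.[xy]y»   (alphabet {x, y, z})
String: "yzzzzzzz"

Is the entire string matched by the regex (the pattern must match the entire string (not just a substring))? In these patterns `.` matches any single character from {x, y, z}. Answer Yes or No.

Yes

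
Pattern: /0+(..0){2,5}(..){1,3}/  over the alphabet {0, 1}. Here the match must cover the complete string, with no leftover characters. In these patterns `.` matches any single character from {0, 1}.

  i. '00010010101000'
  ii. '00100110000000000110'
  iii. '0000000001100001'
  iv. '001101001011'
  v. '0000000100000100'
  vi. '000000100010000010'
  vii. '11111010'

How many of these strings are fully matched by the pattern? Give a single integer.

6

i → match
ii → match
iii → match
iv → match
v → match
vi → match
vii → no match — must start with '0'
Total matched: 6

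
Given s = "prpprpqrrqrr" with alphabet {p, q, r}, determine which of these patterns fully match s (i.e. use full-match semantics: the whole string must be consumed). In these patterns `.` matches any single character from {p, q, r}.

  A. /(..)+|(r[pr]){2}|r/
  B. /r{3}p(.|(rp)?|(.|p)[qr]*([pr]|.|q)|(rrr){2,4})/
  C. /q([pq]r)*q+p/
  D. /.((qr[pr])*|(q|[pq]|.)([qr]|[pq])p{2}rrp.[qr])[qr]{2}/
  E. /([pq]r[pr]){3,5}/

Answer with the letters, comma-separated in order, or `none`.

A, E

A → match
B → no match — must start with "r"
C → no match — must start with "q"
D → no match
E → match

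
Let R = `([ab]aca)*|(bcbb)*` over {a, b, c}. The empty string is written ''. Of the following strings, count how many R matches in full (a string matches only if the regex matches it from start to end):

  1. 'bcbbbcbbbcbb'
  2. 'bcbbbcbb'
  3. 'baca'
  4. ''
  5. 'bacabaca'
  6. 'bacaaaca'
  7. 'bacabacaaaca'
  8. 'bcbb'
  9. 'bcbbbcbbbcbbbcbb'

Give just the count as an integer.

9

1 → match
2 → match
3 → match
4 → match
5 → match
6 → match
7 → match
8 → match
9 → match
Total matched: 9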